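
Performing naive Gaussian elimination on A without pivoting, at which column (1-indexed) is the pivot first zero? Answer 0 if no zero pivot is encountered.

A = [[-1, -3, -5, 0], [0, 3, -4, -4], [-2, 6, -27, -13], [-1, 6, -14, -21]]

first zero-pivot column = 4

Naive forward elimination:
R3 <- R3 - (2)*R1:  [   0   12  -17  -13 ]
R4 <- R4 - (1)*R1:  [   0    9   -9  -21 ]
R3 <- R3 - (4)*R2:  [  0   0  -1   3 ]
R4 <- R4 - (3)*R2:  [  0   0   3  -9 ]
R4 <- R4 - (-3)*R3:  [ 0  0  0  0 ]
Matrix at this point:
[ -1  -3  -5   0 ]
[  0   3  -4  -4 ]
[  0   0  -1   3 ]
[  0   0   0   0 ]
Pivot entry (4,4) in the last row is zero and there are no rows below to swap with -> zero pivot in column 4 (A is singular).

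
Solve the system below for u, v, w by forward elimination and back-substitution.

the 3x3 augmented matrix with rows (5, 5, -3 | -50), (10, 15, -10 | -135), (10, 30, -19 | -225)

(-4, -3, 5)

Forward elimination on [A|b]:
R2 <- R2 - (2)*R1:  [   0    5   -4  -35 ]
R3 <- R3 - (2)*R1:  [    0    20   -13  -125 ]
R3 <- R3 - (4)*R2:  [  0   0   3  15 ]
Row echelon form:
[ 5  5  -3  |  -50 ]
[ 0  5  -4  |  -35 ]
[ 0  0   3  |   15 ]
Back-substitution:
w = (15) / 3 = 5
v = (-35 - (-4)*(5)) / 5 = -3
u = (-50 - (5)*(-3) - (-3)*(5)) / 5 = -4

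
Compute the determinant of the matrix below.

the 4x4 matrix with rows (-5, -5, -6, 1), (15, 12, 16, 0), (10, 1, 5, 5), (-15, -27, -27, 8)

det(A) = 75

Forward elimination:
R2 <- R2 - (-3)*R1:  [  0  -3  -2   3 ]
R3 <- R3 - (-2)*R1:  [  0  -9  -7   7 ]
R4 <- R4 - (3)*R1:  [   0  -12   -9    5 ]
R3 <- R3 - (3)*R2:  [  0   0  -1  -2 ]
R4 <- R4 - (4)*R2:  [  0   0  -1  -7 ]
R4 <- R4 - (1)*R3:  [  0   0   0  -5 ]
Upper-triangular form:
[ -5  -5  -6   1 ]
[  0  -3  -2   3 ]
[  0   0  -1  -2 ]
[  0   0   0  -5 ]
det(A) = (-1)^0 * (-5) * (-3) * (-1) * (-5) = 75  (0 row swaps -> sign +1)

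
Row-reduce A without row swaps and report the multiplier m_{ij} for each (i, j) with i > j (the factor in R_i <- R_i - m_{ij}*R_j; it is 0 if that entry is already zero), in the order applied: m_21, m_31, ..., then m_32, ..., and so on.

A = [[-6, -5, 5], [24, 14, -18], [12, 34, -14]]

multipliers: -4, -2, -4

Forward elimination:
R2 <- R2 - (-4)*R1:  [  0  -6   2 ]
R3 <- R3 - (-2)*R1:  [  0  24  -4 ]
R3 <- R3 - (-4)*R2:  [ 0  0  4 ]
Multipliers (in order of application): m_{21} = -4, m_{31} = -2, m_{32} = -4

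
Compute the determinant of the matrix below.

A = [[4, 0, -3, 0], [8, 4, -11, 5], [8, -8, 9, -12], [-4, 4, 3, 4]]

Forward elimination:
R2 <- R2 - (2)*R1:  [  0   4  -5   5 ]
R3 <- R3 - (2)*R1:  [   0   -8   15  -12 ]
R4 <- R4 - (-1)*R1:  [ 0  4  0  4 ]
R3 <- R3 - (-2)*R2:  [  0   0   5  -2 ]
R4 <- R4 - (1)*R2:  [  0   0   5  -1 ]
R4 <- R4 - (1)*R3:  [ 0  0  0  1 ]
Upper-triangular form:
[ 4  0  -3   0 ]
[ 0  4  -5   5 ]
[ 0  0   5  -2 ]
[ 0  0   0   1 ]
det(A) = (-1)^0 * (4) * (4) * (5) * (1) = 80  (0 row swaps -> sign +1)

det(A) = 80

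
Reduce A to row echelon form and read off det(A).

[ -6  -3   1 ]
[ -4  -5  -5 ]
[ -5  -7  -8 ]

Forward elimination:
R2 <- R2 - (2/3)*R1:  [     0     -3  -17/3 ]
R3 <- R3 - (5/6)*R1:  [     0   -9/2  -53/6 ]
R3 <- R3 - (3/2)*R2:  [    0     0  -1/3 ]
Upper-triangular form:
[ -6  -3      1 ]
[  0  -3  -17/3 ]
[  0   0   -1/3 ]
det(A) = (-1)^0 * (-6) * (-3) * (-1/3) = -6  (0 row swaps -> sign +1)

det(A) = -6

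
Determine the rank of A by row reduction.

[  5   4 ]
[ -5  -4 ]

Row reduction:
R2 <- R2 - (-1)*R1:  [ 0  0 ]
Row echelon form:
[ 5  4 ]
[ 0  0 ]
Nonzero rows / pivot columns: 1

rank(A) = 1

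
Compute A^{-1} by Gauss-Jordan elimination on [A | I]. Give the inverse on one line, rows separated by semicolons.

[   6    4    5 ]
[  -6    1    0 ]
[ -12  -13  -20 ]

inverse = [2/15 -1/10 1/30; 4/5 2/5 1/5; -3/5 -1/5 -1/5]

Gauss-Jordan on [A | I]:
R1 <- (1/6)*R1:  [   1  2/3  5/6  |  1/6    0    0 ]
R2 <- R2 - (-6)*R1:  [ 0  5  5  |  1  1  0 ]
R3 <- R3 - (-12)*R1:  [   0   -5  -10  |    2    0    1 ]
R2 <- (1/5)*R2:  [   0    1    1  |  1/5  1/5    0 ]
R1 <- R1 - (2/3)*R2:  [     1      0    1/6  |   1/30  -2/15      0 ]
R3 <- R3 - (-5)*R2:  [  0   0  -5  |   3   1   1 ]
R3 <- (1/-5)*R3:  [    0     0     1  |  -3/5  -1/5  -1/5 ]
R1 <- R1 - (1/6)*R3:  [     1      0      0  |   2/15  -1/10   1/30 ]
R2 <- R2 - (1)*R3:  [   0    1    0  |  4/5  2/5  1/5 ]
Right block of [I | A^{-1}] is the inverse:
[ 2/15  -1/10  1/30 ]
[  4/5    2/5   1/5 ]
[ -3/5   -1/5  -1/5 ]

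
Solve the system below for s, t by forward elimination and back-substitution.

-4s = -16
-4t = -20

(4, 5)

Forward elimination on [A|b]:
Row echelon form:
[ -4   0  |  -16 ]
[  0  -4  |  -20 ]
Back-substitution:
t = (-20) / -4 = 5
s = (-16) / -4 = 4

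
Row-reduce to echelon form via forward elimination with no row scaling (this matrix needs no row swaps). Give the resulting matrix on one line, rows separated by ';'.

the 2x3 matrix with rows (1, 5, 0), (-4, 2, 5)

Forward elimination:
R2 <- R2 - (-4)*R1:  [  0  22   5 ]
Row echelon form:
[ 1   5  0 ]
[ 0  22  5 ]

REF = [1 5 0; 0 22 5]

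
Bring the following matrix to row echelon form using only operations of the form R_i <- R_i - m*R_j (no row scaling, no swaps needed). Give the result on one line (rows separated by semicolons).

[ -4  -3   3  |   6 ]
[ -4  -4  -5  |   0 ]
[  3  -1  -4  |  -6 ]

Forward elimination:
R2 <- R2 - (1)*R1:  [  0  -1  -8  -6 ]
R3 <- R3 - (-3/4)*R1:  [     0  -13/4   -7/4   -3/2 ]
R3 <- R3 - (13/4)*R2:  [    0     0  97/4    18 ]
Row echelon form:
[ -4  -3     3  |   6 ]
[  0  -1    -8  |  -6 ]
[  0   0  97/4  |  18 ]

REF = [-4 -3 3 6; 0 -1 -8 -6; 0 0 97/4 18]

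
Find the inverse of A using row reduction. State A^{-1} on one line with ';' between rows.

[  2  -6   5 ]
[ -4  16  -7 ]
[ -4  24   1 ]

Gauss-Jordan on [A | I]:
R1 <- (1/2)*R1:  [   1   -3  5/2  |  1/2    0    0 ]
R2 <- R2 - (-4)*R1:  [ 0  4  3  |  2  1  0 ]
R3 <- R3 - (-4)*R1:  [  0  12  11  |   2   0   1 ]
R2 <- (1/4)*R2:  [   0    1  3/4  |  1/2  1/4    0 ]
R1 <- R1 - (-3)*R2:  [    1     0  19/4  |     2   3/4     0 ]
R3 <- R3 - (12)*R2:  [  0   0   2  |  -4  -3   1 ]
R3 <- (1/2)*R3:  [    0     0     1  |    -2  -3/2   1/2 ]
R1 <- R1 - (19/4)*R3:  [     1      0      0  |   23/2   63/8  -19/8 ]
R2 <- R2 - (3/4)*R3:  [    0     1     0  |     2  11/8  -3/8 ]
Right block of [I | A^{-1}] is the inverse:
[ 23/2  63/8  -19/8 ]
[    2  11/8   -3/8 ]
[   -2  -3/2    1/2 ]

inverse = [23/2 63/8 -19/8; 2 11/8 -3/8; -2 -3/2 1/2]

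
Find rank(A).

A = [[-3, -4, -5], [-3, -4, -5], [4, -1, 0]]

rank(A) = 2

Row reduction:
R2 <- R2 - (1)*R1:  [ 0  0  0 ]
R3 <- R3 - (-4/3)*R1:  [     0  -19/3  -20/3 ]
R2 <-> R3   (pivot in column 2 was zero)
[ -3     -4     -5 ]
[  0  -19/3  -20/3 ]
[  0      0      0 ]
Row echelon form:
[ -3     -4     -5 ]
[  0  -19/3  -20/3 ]
[  0      0      0 ]
Nonzero rows / pivot columns: 2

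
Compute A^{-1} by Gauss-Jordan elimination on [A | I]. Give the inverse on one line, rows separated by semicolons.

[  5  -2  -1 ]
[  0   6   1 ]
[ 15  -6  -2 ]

Gauss-Jordan on [A | I]:
R1 <- (1/5)*R1:  [    1  -2/5  -1/5  |   1/5     0     0 ]
R3 <- R3 - (15)*R1:  [  0   0   1  |  -3   0   1 ]
R2 <- (1/6)*R2:  [   0    1  1/6  |    0  1/6    0 ]
R1 <- R1 - (-2/5)*R2:  [     1      0  -2/15  |    1/5   1/15      0 ]
R1 <- R1 - (-2/15)*R3:  [    1     0     0  |  -1/5  1/15  2/15 ]
R2 <- R2 - (1/6)*R3:  [    0     1     0  |   1/2   1/6  -1/6 ]
Right block of [I | A^{-1}] is the inverse:
[ -1/5  1/15  2/15 ]
[  1/2   1/6  -1/6 ]
[   -3     0     1 ]

inverse = [-1/5 1/15 2/15; 1/2 1/6 -1/6; -3 0 1]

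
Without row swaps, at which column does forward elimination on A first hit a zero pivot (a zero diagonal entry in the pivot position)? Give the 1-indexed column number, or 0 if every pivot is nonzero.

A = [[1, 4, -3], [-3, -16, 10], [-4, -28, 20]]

first zero-pivot column = 0

Naive forward elimination:
R2 <- R2 - (-3)*R1:  [  0  -4   1 ]
R3 <- R3 - (-4)*R1:  [   0  -12    8 ]
R3 <- R3 - (3)*R2:  [ 0  0  5 ]
All pivots nonzero; naive elimination completes without hitting a zero pivot.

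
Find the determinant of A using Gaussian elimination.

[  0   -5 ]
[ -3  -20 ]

Forward elimination:
R1 <-> R2   (pivot in column 1 was zero)
[ -3  -20 ]
[  0   -5 ]
Upper-triangular form:
[ -3  -20 ]
[  0   -5 ]
det(A) = (-1)^1 * (-3) * (-5) = -15  (1 row swap -> sign -1)

det(A) = -15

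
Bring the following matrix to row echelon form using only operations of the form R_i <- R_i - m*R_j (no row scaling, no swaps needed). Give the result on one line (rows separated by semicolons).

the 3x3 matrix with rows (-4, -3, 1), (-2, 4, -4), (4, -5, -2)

Forward elimination:
R2 <- R2 - (1/2)*R1:  [    0  11/2  -9/2 ]
R3 <- R3 - (-1)*R1:  [  0  -8  -1 ]
R3 <- R3 - (-16/11)*R2:  [      0       0  -83/11 ]
Row echelon form:
[ -4    -3       1 ]
[  0  11/2    -9/2 ]
[  0     0  -83/11 ]

REF = [-4 -3 1; 0 11/2 -9/2; 0 0 -83/11]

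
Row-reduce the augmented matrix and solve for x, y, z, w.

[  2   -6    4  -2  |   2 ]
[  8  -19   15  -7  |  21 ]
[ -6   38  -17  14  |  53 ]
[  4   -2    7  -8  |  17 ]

(3, 3, 5, 3)

Forward elimination on [A|b]:
R2 <- R2 - (4)*R1:  [  0   5  -1   1  13 ]
R3 <- R3 - (-3)*R1:  [  0  20  -5   8  59 ]
R4 <- R4 - (2)*R1:  [  0  10  -1  -4  13 ]
R3 <- R3 - (4)*R2:  [  0   0  -1   4   7 ]
R4 <- R4 - (2)*R2:  [   0    0    1   -6  -13 ]
R4 <- R4 - (-1)*R3:  [  0   0   0  -2  -6 ]
Row echelon form:
[ 2  -6   4  -2  |   2 ]
[ 0   5  -1   1  |  13 ]
[ 0   0  -1   4  |   7 ]
[ 0   0   0  -2  |  -6 ]
Back-substitution:
w = (-6) / -2 = 3
z = (7 - (4)*(3)) / -1 = 5
y = (13 - (-1)*(5) - (1)*(3)) / 5 = 3
x = (2 - (-6)*(3) - (4)*(5) - (-2)*(3)) / 2 = 3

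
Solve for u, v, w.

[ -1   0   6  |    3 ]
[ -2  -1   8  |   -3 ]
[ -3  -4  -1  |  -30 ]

(3, 5, 1)

Forward elimination on [A|b]:
R2 <- R2 - (2)*R1:  [  0  -1  -4  -9 ]
R3 <- R3 - (3)*R1:  [   0   -4  -19  -39 ]
R3 <- R3 - (4)*R2:  [  0   0  -3  -3 ]
Row echelon form:
[ -1   0   6  |   3 ]
[  0  -1  -4  |  -9 ]
[  0   0  -3  |  -3 ]
Back-substitution:
w = (-3) / -3 = 1
v = (-9 - (-4)*(1)) / -1 = 5
u = (3 - (6)*(1)) / -1 = 3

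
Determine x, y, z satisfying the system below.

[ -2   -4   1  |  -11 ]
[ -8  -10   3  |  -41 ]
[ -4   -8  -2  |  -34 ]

(5, 1, 3)

Forward elimination on [A|b]:
R2 <- R2 - (4)*R1:  [  0   6  -1   3 ]
R3 <- R3 - (2)*R1:  [   0    0   -4  -12 ]
Row echelon form:
[ -2  -4   1  |  -11 ]
[  0   6  -1  |    3 ]
[  0   0  -4  |  -12 ]
Back-substitution:
z = (-12) / -4 = 3
y = (3 - (-1)*(3)) / 6 = 1
x = (-11 - (-4)*(1) - (1)*(3)) / -2 = 5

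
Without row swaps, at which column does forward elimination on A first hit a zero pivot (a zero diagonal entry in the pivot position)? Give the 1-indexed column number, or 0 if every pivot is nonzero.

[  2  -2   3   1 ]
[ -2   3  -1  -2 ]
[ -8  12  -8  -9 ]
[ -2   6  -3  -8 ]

first zero-pivot column = 0

Naive forward elimination:
R2 <- R2 - (-1)*R1:  [  0   1   2  -1 ]
R3 <- R3 - (-4)*R1:  [  0   4   4  -5 ]
R4 <- R4 - (-1)*R1:  [  0   4   0  -7 ]
R3 <- R3 - (4)*R2:  [  0   0  -4  -1 ]
R4 <- R4 - (4)*R2:  [  0   0  -8  -3 ]
R4 <- R4 - (2)*R3:  [  0   0   0  -1 ]
All pivots nonzero; naive elimination completes without hitting a zero pivot.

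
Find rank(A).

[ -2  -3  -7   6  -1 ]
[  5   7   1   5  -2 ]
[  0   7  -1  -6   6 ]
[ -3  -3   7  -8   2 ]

Row reduction:
R2 <- R2 - (-5/2)*R1:  [     0   -1/2  -33/2     20   -9/2 ]
R4 <- R4 - (3/2)*R1:  [    0   3/2  35/2   -17   7/2 ]
R3 <- R3 - (-14)*R2:  [    0     0  -232   274   -57 ]
R4 <- R4 - (-3)*R2:  [   0    0  -32   43  -10 ]
R4 <- R4 - (4/29)*R3:  [      0       0       0  151/29  -62/29 ]
Row echelon form:
[ -2    -3     -7       6      -1 ]
[  0  -1/2  -33/2      20    -9/2 ]
[  0     0   -232     274     -57 ]
[  0     0      0  151/29  -62/29 ]
Nonzero rows / pivot columns: 4

rank(A) = 4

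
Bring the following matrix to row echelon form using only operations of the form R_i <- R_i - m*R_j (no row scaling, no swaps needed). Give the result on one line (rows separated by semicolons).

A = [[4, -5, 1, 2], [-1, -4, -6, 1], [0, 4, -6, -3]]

Forward elimination:
R2 <- R2 - (-1/4)*R1:  [     0  -21/4  -23/4    3/2 ]
R3 <- R3 - (-16/21)*R2:  [       0        0  -218/21    -13/7 ]
Row echelon form:
[ 4     -5        1      2 ]
[ 0  -21/4    -23/4    3/2 ]
[ 0      0  -218/21  -13/7 ]

REF = [4 -5 1 2; 0 -21/4 -23/4 3/2; 0 0 -218/21 -13/7]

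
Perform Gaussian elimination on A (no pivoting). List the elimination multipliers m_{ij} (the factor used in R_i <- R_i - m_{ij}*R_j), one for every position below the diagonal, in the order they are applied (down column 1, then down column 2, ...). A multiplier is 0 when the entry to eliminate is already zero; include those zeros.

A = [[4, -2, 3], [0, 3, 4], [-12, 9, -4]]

multipliers: 0, -3, 1

Forward elimination:
R2: entry in column 1 is already 0 -> m_{21} = 0 (no row operation needed)
R3 <- R3 - (-3)*R1:  [ 0  3  5 ]
R3 <- R3 - (1)*R2:  [ 0  0  1 ]
Multipliers (in order of application): m_{21} = 0, m_{31} = -3, m_{32} = 1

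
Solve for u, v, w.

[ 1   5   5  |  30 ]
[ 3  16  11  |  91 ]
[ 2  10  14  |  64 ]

Forward elimination on [A|b]:
R2 <- R2 - (3)*R1:  [  0   1  -4   1 ]
R3 <- R3 - (2)*R1:  [ 0  0  4  4 ]
Row echelon form:
[ 1  5   5  |  30 ]
[ 0  1  -4  |   1 ]
[ 0  0   4  |   4 ]
Back-substitution:
w = (4) / 4 = 1
v = (1 - (-4)*(1)) / 1 = 5
u = (30 - (5)*(5) - (5)*(1)) / 1 = 0

(0, 5, 1)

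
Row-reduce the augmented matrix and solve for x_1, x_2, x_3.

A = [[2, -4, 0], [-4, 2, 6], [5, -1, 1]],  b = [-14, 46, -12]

(-3, 2, 5)

Forward elimination on [A|b]:
R2 <- R2 - (-2)*R1:  [  0  -6   6  18 ]
R3 <- R3 - (5/2)*R1:  [  0   9   1  23 ]
R3 <- R3 - (-3/2)*R2:  [  0   0  10  50 ]
Row echelon form:
[ 2  -4   0  |  -14 ]
[ 0  -6   6  |   18 ]
[ 0   0  10  |   50 ]
Back-substitution:
x_3 = (50) / 10 = 5
x_2 = (18 - (6)*(5)) / -6 = 2
x_1 = (-14 - (-4)*(2)) / 2 = -3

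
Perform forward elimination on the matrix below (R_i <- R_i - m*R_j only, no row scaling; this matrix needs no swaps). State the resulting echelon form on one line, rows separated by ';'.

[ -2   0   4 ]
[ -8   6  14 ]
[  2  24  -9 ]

Forward elimination:
R2 <- R2 - (4)*R1:  [  0   6  -2 ]
R3 <- R3 - (-1)*R1:  [  0  24  -5 ]
R3 <- R3 - (4)*R2:  [ 0  0  3 ]
Row echelon form:
[ -2  0   4 ]
[  0  6  -2 ]
[  0  0   3 ]

REF = [-2 0 4; 0 6 -2; 0 0 3]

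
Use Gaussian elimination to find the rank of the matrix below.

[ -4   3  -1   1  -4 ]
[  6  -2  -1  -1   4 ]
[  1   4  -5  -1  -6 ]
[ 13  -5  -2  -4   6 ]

rank(A) = 3

Row reduction:
R2 <- R2 - (-3/2)*R1:  [    0   5/2  -5/2   1/2    -2 ]
R3 <- R3 - (-1/4)*R1:  [     0   19/4  -21/4   -3/4     -7 ]
R4 <- R4 - (-13/4)*R1:  [     0   19/4  -21/4   -3/4     -7 ]
R3 <- R3 - (19/10)*R2:  [      0       0    -1/2  -17/10   -16/5 ]
R4 <- R4 - (19/10)*R2:  [      0       0    -1/2  -17/10   -16/5 ]
R4 <- R4 - (1)*R3:  [ 0  0  0  0  0 ]
Row echelon form:
[ -4    3    -1       1     -4 ]
[  0  5/2  -5/2     1/2     -2 ]
[  0    0  -1/2  -17/10  -16/5 ]
[  0    0     0       0      0 ]
Nonzero rows / pivot columns: 3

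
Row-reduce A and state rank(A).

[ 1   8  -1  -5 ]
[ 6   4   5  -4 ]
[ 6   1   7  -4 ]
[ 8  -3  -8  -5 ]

rank(A) = 4

Row reduction:
R2 <- R2 - (6)*R1:  [   0  -44   11   26 ]
R3 <- R3 - (6)*R1:  [   0  -47   13   26 ]
R4 <- R4 - (8)*R1:  [   0  -67    0   35 ]
R3 <- R3 - (47/44)*R2:  [      0       0     5/4  -39/22 ]
R4 <- R4 - (67/44)*R2:  [       0        0    -67/4  -101/22 ]
R4 <- R4 - (-67/5)*R3:  [        0         0         0  -1559/55 ]
Row echelon form:
[ 1    8   -1        -5 ]
[ 0  -44   11        26 ]
[ 0    0  5/4    -39/22 ]
[ 0    0    0  -1559/55 ]
Nonzero rows / pivot columns: 4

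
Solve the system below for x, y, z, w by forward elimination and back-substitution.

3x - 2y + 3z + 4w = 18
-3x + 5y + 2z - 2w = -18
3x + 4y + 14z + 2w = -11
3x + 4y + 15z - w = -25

(-5, -5, 1, 5)

Forward elimination on [A|b]:
R2 <- R2 - (-1)*R1:  [ 0  3  5  2  0 ]
R3 <- R3 - (1)*R1:  [   0    6   11   -2  -29 ]
R4 <- R4 - (1)*R1:  [   0    6   12   -5  -43 ]
R3 <- R3 - (2)*R2:  [   0    0    1   -6  -29 ]
R4 <- R4 - (2)*R2:  [   0    0    2   -9  -43 ]
R4 <- R4 - (2)*R3:  [  0   0   0   3  15 ]
Row echelon form:
[ 3  -2  3   4  |   18 ]
[ 0   3  5   2  |    0 ]
[ 0   0  1  -6  |  -29 ]
[ 0   0  0   3  |   15 ]
Back-substitution:
w = (15) / 3 = 5
z = (-29 - (-6)*(5)) / 1 = 1
y = (0 - (5)*(1) - (2)*(5)) / 3 = -5
x = (18 - (-2)*(-5) - (3)*(1) - (4)*(5)) / 3 = -5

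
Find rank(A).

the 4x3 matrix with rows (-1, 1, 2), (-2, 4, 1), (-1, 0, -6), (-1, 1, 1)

rank(A) = 3

Row reduction:
R2 <- R2 - (2)*R1:  [  0   2  -3 ]
R3 <- R3 - (1)*R1:  [  0  -1  -8 ]
R4 <- R4 - (1)*R1:  [  0   0  -1 ]
R3 <- R3 - (-1/2)*R2:  [     0      0  -19/2 ]
R4 <- R4 - (2/19)*R3:  [ 0  0  0 ]
Row echelon form:
[ -1  1      2 ]
[  0  2     -3 ]
[  0  0  -19/2 ]
[  0  0      0 ]
Nonzero rows / pivot columns: 3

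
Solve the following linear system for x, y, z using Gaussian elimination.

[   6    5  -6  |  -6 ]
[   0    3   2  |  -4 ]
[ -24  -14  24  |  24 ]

Forward elimination on [A|b]:
R3 <- R3 - (-4)*R1:  [ 0  6  0  0 ]
R3 <- R3 - (2)*R2:  [  0   0  -4   8 ]
Row echelon form:
[ 6  5  -6  |  -6 ]
[ 0  3   2  |  -4 ]
[ 0  0  -4  |   8 ]
Back-substitution:
z = (8) / -4 = -2
y = (-4 - (2)*(-2)) / 3 = 0
x = (-6 - (5)*(0) - (-6)*(-2)) / 6 = -3

(-3, 0, -2)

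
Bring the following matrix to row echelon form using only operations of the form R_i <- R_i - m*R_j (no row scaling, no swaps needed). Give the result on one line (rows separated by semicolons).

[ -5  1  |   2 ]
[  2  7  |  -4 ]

REF = [-5 1 2; 0 37/5 -16/5]

Forward elimination:
R2 <- R2 - (-2/5)*R1:  [     0   37/5  -16/5 ]
Row echelon form:
[ -5     1  |      2 ]
[  0  37/5  |  -16/5 ]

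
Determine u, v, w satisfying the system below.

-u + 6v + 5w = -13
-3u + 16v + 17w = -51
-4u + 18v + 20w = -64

(5, 2, -4)

Forward elimination on [A|b]:
R2 <- R2 - (3)*R1:  [   0   -2    2  -12 ]
R3 <- R3 - (4)*R1:  [   0   -6    0  -12 ]
R3 <- R3 - (3)*R2:  [  0   0  -6  24 ]
Row echelon form:
[ -1   6   5  |  -13 ]
[  0  -2   2  |  -12 ]
[  0   0  -6  |   24 ]
Back-substitution:
w = (24) / -6 = -4
v = (-12 - (2)*(-4)) / -2 = 2
u = (-13 - (6)*(2) - (5)*(-4)) / -1 = 5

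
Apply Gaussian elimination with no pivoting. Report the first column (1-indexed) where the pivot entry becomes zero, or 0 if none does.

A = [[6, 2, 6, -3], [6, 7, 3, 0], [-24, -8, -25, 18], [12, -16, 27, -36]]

first zero-pivot column = 4

Naive forward elimination:
R2 <- R2 - (1)*R1:  [  0   5  -3   3 ]
R3 <- R3 - (-4)*R1:  [  0   0  -1   6 ]
R4 <- R4 - (2)*R1:  [   0  -20   15  -30 ]
R4 <- R4 - (-4)*R2:  [   0    0    3  -18 ]
R4 <- R4 - (-3)*R3:  [ 0  0  0  0 ]
Matrix at this point:
[ 6  2   6  -3 ]
[ 0  5  -3   3 ]
[ 0  0  -1   6 ]
[ 0  0   0   0 ]
Pivot entry (4,4) in the last row is zero and there are no rows below to swap with -> zero pivot in column 4 (A is singular).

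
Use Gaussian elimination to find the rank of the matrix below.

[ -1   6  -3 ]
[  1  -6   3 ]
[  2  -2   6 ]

rank(A) = 2

Row reduction:
R2 <- R2 - (-1)*R1:  [ 0  0  0 ]
R3 <- R3 - (-2)*R1:  [  0  10   0 ]
R2 <-> R3   (pivot in column 2 was zero)
[ -1   6  -3 ]
[  0  10   0 ]
[  0   0   0 ]
Row echelon form:
[ -1   6  -3 ]
[  0  10   0 ]
[  0   0   0 ]
Nonzero rows / pivot columns: 2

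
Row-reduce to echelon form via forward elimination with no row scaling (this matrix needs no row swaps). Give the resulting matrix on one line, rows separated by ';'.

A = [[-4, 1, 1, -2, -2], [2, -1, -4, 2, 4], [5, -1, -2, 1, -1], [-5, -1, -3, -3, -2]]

Forward elimination:
R2 <- R2 - (-1/2)*R1:  [    0  -1/2  -7/2     1     3 ]
R3 <- R3 - (-5/4)*R1:  [    0   1/4  -3/4  -3/2  -7/2 ]
R4 <- R4 - (5/4)*R1:  [     0   -9/4  -17/4   -1/2    1/2 ]
R3 <- R3 - (-1/2)*R2:  [    0     0  -5/2    -1    -2 ]
R4 <- R4 - (9/2)*R2:  [    0     0  23/2    -5   -13 ]
R4 <- R4 - (-23/5)*R3:  [      0       0       0   -48/5  -111/5 ]
Row echelon form:
[ -4     1     1     -2      -2 ]
[  0  -1/2  -7/2      1       3 ]
[  0     0  -5/2     -1      -2 ]
[  0     0     0  -48/5  -111/5 ]

REF = [-4 1 1 -2 -2; 0 -1/2 -7/2 1 3; 0 0 -5/2 -1 -2; 0 0 0 -48/5 -111/5]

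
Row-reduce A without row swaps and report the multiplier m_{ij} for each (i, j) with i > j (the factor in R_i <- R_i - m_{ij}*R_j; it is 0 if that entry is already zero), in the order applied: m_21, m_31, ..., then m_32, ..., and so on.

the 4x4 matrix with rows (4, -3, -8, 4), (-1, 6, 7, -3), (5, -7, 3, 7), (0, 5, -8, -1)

multipliers: -1/4, 5/4, 0, -13/21, 20/21, -134/169

Forward elimination:
R2 <- R2 - (-1/4)*R1:  [    0  21/4     5    -2 ]
R3 <- R3 - (5/4)*R1:  [     0  -13/4     13      2 ]
R4: entry in column 1 is already 0 -> m_{41} = 0 (no row operation needed)
R3 <- R3 - (-13/21)*R2:  [      0       0  338/21   16/21 ]
R4 <- R4 - (20/21)*R2:  [       0        0  -268/21    19/21 ]
R4 <- R4 - (-134/169)*R3:  [       0        0        0  255/169 ]
Multipliers (in order of application): m_{21} = -1/4, m_{31} = 5/4, m_{41} = 0, m_{32} = -13/21, m_{42} = 20/21, m_{43} = -134/169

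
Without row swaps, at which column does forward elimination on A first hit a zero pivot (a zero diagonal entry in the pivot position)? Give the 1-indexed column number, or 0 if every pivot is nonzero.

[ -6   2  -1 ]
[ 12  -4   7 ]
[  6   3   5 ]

Naive forward elimination:
R2 <- R2 - (-2)*R1:  [ 0  0  5 ]
R3 <- R3 - (-1)*R1:  [ 0  5  4 ]
Matrix at this point:
[ -6  2  -1 ]
[  0  0   5 ]
[  0  5   4 ]
Pivot entry (2,2) is zero but row 3 has 5 in column 2 -> naive elimination stops; a row interchange (e.g. R2 <-> R3) would be required here.

first zero-pivot column = 2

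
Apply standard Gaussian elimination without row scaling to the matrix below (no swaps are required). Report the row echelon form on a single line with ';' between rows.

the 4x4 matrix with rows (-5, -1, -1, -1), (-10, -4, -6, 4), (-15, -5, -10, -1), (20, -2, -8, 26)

REF = [-5 -1 -1 -1; 0 -2 -4 6; 0 0 -3 -4; 0 0 0 4]

Forward elimination:
R2 <- R2 - (2)*R1:  [  0  -2  -4   6 ]
R3 <- R3 - (3)*R1:  [  0  -2  -7   2 ]
R4 <- R4 - (-4)*R1:  [   0   -6  -12   22 ]
R3 <- R3 - (1)*R2:  [  0   0  -3  -4 ]
R4 <- R4 - (3)*R2:  [ 0  0  0  4 ]
Row echelon form:
[ -5  -1  -1  -1 ]
[  0  -2  -4   6 ]
[  0   0  -3  -4 ]
[  0   0   0   4 ]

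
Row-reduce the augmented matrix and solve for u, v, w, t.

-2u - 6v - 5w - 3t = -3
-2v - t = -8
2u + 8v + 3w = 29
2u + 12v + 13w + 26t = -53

(2, 5, -5, -2)

Forward elimination on [A|b]:
R3 <- R3 - (-1)*R1:  [  0   2  -2  -3  26 ]
R4 <- R4 - (-1)*R1:  [   0    6    8   23  -56 ]
R3 <- R3 - (-1)*R2:  [  0   0  -2  -4  18 ]
R4 <- R4 - (-3)*R2:  [   0    0    8   20  -80 ]
R4 <- R4 - (-4)*R3:  [  0   0   0   4  -8 ]
Row echelon form:
[ -2  -6  -5  -3  |  -3 ]
[  0  -2   0  -1  |  -8 ]
[  0   0  -2  -4  |  18 ]
[  0   0   0   4  |  -8 ]
Back-substitution:
t = (-8) / 4 = -2
w = (18 - (-4)*(-2)) / -2 = -5
v = (-8 - (-1)*(-2)) / -2 = 5
u = (-3 - (-6)*(5) - (-5)*(-5) - (-3)*(-2)) / -2 = 2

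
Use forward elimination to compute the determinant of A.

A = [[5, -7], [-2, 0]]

det(A) = -14

Forward elimination:
R2 <- R2 - (-2/5)*R1:  [     0  -14/5 ]
Upper-triangular form:
[ 5     -7 ]
[ 0  -14/5 ]
det(A) = (-1)^0 * (5) * (-14/5) = -14  (0 row swaps -> sign +1)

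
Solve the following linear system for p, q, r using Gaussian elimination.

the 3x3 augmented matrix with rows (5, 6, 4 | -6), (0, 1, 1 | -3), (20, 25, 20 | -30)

(2, -2, -1)

Forward elimination on [A|b]:
R3 <- R3 - (4)*R1:  [  0   1   4  -6 ]
R3 <- R3 - (1)*R2:  [  0   0   3  -3 ]
Row echelon form:
[ 5  6  4  |  -6 ]
[ 0  1  1  |  -3 ]
[ 0  0  3  |  -3 ]
Back-substitution:
r = (-3) / 3 = -1
q = (-3 - (1)*(-1)) / 1 = -2
p = (-6 - (6)*(-2) - (4)*(-1)) / 5 = 2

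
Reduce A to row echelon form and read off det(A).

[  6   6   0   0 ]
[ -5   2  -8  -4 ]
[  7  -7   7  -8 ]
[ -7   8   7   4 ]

det(A) = 11472

Forward elimination:
R2 <- R2 - (-5/6)*R1:  [  0   7  -8  -4 ]
R3 <- R3 - (7/6)*R1:  [   0  -14    7   -8 ]
R4 <- R4 - (-7/6)*R1:  [  0  15   7   4 ]
R3 <- R3 - (-2)*R2:  [   0    0   -9  -16 ]
R4 <- R4 - (15/7)*R2:  [     0      0  169/7   88/7 ]
R4 <- R4 - (-169/63)*R3:  [        0         0         0  -1912/63 ]
Upper-triangular form:
[ 6  6   0         0 ]
[ 0  7  -8        -4 ]
[ 0  0  -9       -16 ]
[ 0  0   0  -1912/63 ]
det(A) = (-1)^0 * (6) * (7) * (-9) * (-1912/63) = 11472  (0 row swaps -> sign +1)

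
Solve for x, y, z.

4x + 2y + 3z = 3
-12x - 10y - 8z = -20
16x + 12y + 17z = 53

(-5, 4, 5)

Forward elimination on [A|b]:
R2 <- R2 - (-3)*R1:  [   0   -4    1  -11 ]
R3 <- R3 - (4)*R1:  [  0   4   5  41 ]
R3 <- R3 - (-1)*R2:  [  0   0   6  30 ]
Row echelon form:
[ 4   2  3  |    3 ]
[ 0  -4  1  |  -11 ]
[ 0   0  6  |   30 ]
Back-substitution:
z = (30) / 6 = 5
y = (-11 - (1)*(5)) / -4 = 4
x = (3 - (2)*(4) - (3)*(5)) / 4 = -5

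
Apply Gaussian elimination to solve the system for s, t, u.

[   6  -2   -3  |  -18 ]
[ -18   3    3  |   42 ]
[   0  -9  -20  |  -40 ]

Forward elimination on [A|b]:
R2 <- R2 - (-3)*R1:  [   0   -3   -6  -12 ]
R3 <- R3 - (3)*R2:  [  0   0  -2  -4 ]
Row echelon form:
[ 6  -2  -3  |  -18 ]
[ 0  -3  -6  |  -12 ]
[ 0   0  -2  |   -4 ]
Back-substitution:
u = (-4) / -2 = 2
t = (-12 - (-6)*(2)) / -3 = 0
s = (-18 - (-2)*(0) - (-3)*(2)) / 6 = -2

(-2, 0, 2)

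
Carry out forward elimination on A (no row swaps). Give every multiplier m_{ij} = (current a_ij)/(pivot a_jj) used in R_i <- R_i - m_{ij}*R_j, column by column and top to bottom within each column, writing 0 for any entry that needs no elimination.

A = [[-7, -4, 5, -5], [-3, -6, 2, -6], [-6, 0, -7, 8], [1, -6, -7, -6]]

multipliers: 3/7, 6/7, -1/7, -4/5, 23/15, 91/171

Forward elimination:
R2 <- R2 - (3/7)*R1:  [     0  -30/7   -1/7  -27/7 ]
R3 <- R3 - (6/7)*R1:  [     0   24/7  -79/7   86/7 ]
R4 <- R4 - (-1/7)*R1:  [     0  -46/7  -44/7  -47/7 ]
R3 <- R3 - (-4/5)*R2:  [     0      0  -57/5   46/5 ]
R4 <- R4 - (23/15)*R2:  [      0       0  -91/15    -4/5 ]
R4 <- R4 - (91/171)*R3:  [        0         0         0  -974/171 ]
Multipliers (in order of application): m_{21} = 3/7, m_{31} = 6/7, m_{41} = -1/7, m_{32} = -4/5, m_{42} = 23/15, m_{43} = 91/171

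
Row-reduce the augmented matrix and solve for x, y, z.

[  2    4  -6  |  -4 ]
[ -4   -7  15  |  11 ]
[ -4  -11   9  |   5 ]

Forward elimination on [A|b]:
R2 <- R2 - (-2)*R1:  [ 0  1  3  3 ]
R3 <- R3 - (-2)*R1:  [  0  -3  -3  -3 ]
R3 <- R3 - (-3)*R2:  [ 0  0  6  6 ]
Row echelon form:
[ 2  4  -6  |  -4 ]
[ 0  1   3  |   3 ]
[ 0  0   6  |   6 ]
Back-substitution:
z = (6) / 6 = 1
y = (3 - (3)*(1)) / 1 = 0
x = (-4 - (4)*(0) - (-6)*(1)) / 2 = 1

(1, 0, 1)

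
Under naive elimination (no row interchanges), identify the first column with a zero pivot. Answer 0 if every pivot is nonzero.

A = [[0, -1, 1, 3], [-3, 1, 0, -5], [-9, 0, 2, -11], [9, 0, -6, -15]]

Naive forward elimination:
Pivot entry (1,1) is zero but row 2 has -3 in column 1 -> naive elimination stops; a row interchange (e.g. R1 <-> R2) would be required here.

first zero-pivot column = 1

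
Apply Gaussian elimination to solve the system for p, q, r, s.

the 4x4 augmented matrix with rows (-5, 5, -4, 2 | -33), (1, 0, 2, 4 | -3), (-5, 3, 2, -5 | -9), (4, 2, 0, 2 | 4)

(3, -2, 1, -2)

Forward elimination on [A|b]:
R2 <- R2 - (-1/5)*R1:  [     0      1    6/5   22/5  -48/5 ]
R3 <- R3 - (1)*R1:  [  0  -2   6  -7  24 ]
R4 <- R4 - (-4/5)*R1:  [      0       6   -16/5    18/5  -112/5 ]
R3 <- R3 - (-2)*R2:  [    0     0  42/5   9/5  24/5 ]
R4 <- R4 - (6)*R2:  [      0       0   -52/5  -114/5   176/5 ]
R4 <- R4 - (-26/21)*R3:  [      0       0       0  -144/7   288/7 ]
Row echelon form:
[ -5  5    -4       2  |    -33 ]
[  0  1   6/5    22/5  |  -48/5 ]
[  0  0  42/5     9/5  |   24/5 ]
[  0  0     0  -144/7  |  288/7 ]
Back-substitution:
s = (288/7) / (-144/7) = -2
r = (24/5 - (9/5)*(-2)) / (42/5) = 1
q = (-48/5 - (6/5)*(1) - (22/5)*(-2)) / 1 = -2
p = (-33 - (5)*(-2) - (-4)*(1) - (2)*(-2)) / -5 = 3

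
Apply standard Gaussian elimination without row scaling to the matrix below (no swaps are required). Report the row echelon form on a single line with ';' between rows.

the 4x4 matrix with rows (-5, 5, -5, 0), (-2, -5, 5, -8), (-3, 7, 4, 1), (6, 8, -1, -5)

Forward elimination:
R2 <- R2 - (2/5)*R1:  [  0  -7   7  -8 ]
R3 <- R3 - (3/5)*R1:  [ 0  4  7  1 ]
R4 <- R4 - (-6/5)*R1:  [  0  14  -7  -5 ]
R3 <- R3 - (-4/7)*R2:  [     0      0     11  -25/7 ]
R4 <- R4 - (-2)*R2:  [   0    0    7  -21 ]
R4 <- R4 - (7/11)*R3:  [       0        0        0  -206/11 ]
Row echelon form:
[ -5   5  -5        0 ]
[  0  -7   7       -8 ]
[  0   0  11    -25/7 ]
[  0   0   0  -206/11 ]

REF = [-5 5 -5 0; 0 -7 7 -8; 0 0 11 -25/7; 0 0 0 -206/11]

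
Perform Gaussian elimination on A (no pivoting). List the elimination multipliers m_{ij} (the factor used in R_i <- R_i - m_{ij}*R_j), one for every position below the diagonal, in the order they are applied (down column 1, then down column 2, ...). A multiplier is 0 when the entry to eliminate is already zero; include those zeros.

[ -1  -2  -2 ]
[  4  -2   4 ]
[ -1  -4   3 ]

Forward elimination:
R2 <- R2 - (-4)*R1:  [   0  -10   -4 ]
R3 <- R3 - (1)*R1:  [  0  -2   5 ]
R3 <- R3 - (1/5)*R2:  [    0     0  29/5 ]
Multipliers (in order of application): m_{21} = -4, m_{31} = 1, m_{32} = 1/5

multipliers: -4, 1, 1/5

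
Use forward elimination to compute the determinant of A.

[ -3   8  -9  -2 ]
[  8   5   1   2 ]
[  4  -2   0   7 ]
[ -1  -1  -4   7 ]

det(A) = 718

Forward elimination:
R2 <- R2 - (-8/3)*R1:  [     0   79/3    -23  -10/3 ]
R3 <- R3 - (-4/3)*R1:  [    0  26/3   -12  13/3 ]
R4 <- R4 - (1/3)*R1:  [     0  -11/3     -1   23/3 ]
R3 <- R3 - (26/79)*R2:  [       0        0  -350/79   429/79 ]
R4 <- R4 - (-11/79)*R2:  [       0        0  -332/79   569/79 ]
R4 <- R4 - (166/175)*R3:  [       0        0        0  359/175 ]
Upper-triangular form:
[ -3     8       -9       -2 ]
[  0  79/3      -23    -10/3 ]
[  0     0  -350/79   429/79 ]
[  0     0        0  359/175 ]
det(A) = (-1)^0 * (-3) * (79/3) * (-350/79) * (359/175) = 718  (0 row swaps -> sign +1)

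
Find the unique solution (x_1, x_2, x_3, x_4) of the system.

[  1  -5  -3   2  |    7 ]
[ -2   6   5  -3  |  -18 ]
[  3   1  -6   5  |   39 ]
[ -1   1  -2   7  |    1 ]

(4, 2, -5, -1)

Forward elimination on [A|b]:
R2 <- R2 - (-2)*R1:  [  0  -4  -1   1  -4 ]
R3 <- R3 - (3)*R1:  [  0  16   3  -1  18 ]
R4 <- R4 - (-1)*R1:  [  0  -4  -5   9   8 ]
R3 <- R3 - (-4)*R2:  [  0   0  -1   3   2 ]
R4 <- R4 - (1)*R2:  [  0   0  -4   8  12 ]
R4 <- R4 - (4)*R3:  [  0   0   0  -4   4 ]
Row echelon form:
[ 1  -5  -3   2  |   7 ]
[ 0  -4  -1   1  |  -4 ]
[ 0   0  -1   3  |   2 ]
[ 0   0   0  -4  |   4 ]
Back-substitution:
x_4 = (4) / -4 = -1
x_3 = (2 - (3)*(-1)) / -1 = -5
x_2 = (-4 - (-1)*(-5) - (1)*(-1)) / -4 = 2
x_1 = (7 - (-5)*(2) - (-3)*(-5) - (2)*(-1)) / 1 = 4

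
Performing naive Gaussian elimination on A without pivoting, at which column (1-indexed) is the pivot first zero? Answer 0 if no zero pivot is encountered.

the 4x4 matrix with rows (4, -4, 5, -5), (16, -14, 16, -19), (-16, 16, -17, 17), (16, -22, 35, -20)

Naive forward elimination:
R2 <- R2 - (4)*R1:  [  0   2  -4   1 ]
R3 <- R3 - (-4)*R1:  [  0   0   3  -3 ]
R4 <- R4 - (4)*R1:  [  0  -6  15   0 ]
R4 <- R4 - (-3)*R2:  [ 0  0  3  3 ]
R4 <- R4 - (1)*R3:  [ 0  0  0  6 ]
All pivots nonzero; naive elimination completes without hitting a zero pivot.

first zero-pivot column = 0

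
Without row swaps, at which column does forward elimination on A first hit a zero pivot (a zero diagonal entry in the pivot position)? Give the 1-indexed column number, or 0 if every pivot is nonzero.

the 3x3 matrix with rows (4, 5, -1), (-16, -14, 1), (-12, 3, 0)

Naive forward elimination:
R2 <- R2 - (-4)*R1:  [  0   6  -3 ]
R3 <- R3 - (-3)*R1:  [  0  18  -3 ]
R3 <- R3 - (3)*R2:  [ 0  0  6 ]
All pivots nonzero; naive elimination completes without hitting a zero pivot.

first zero-pivot column = 0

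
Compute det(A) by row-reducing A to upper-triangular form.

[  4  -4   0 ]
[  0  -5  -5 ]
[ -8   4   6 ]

Forward elimination:
R3 <- R3 - (-2)*R1:  [  0  -4   6 ]
R3 <- R3 - (4/5)*R2:  [  0   0  10 ]
Upper-triangular form:
[ 4  -4   0 ]
[ 0  -5  -5 ]
[ 0   0  10 ]
det(A) = (-1)^0 * (4) * (-5) * (10) = -200  (0 row swaps -> sign +1)

det(A) = -200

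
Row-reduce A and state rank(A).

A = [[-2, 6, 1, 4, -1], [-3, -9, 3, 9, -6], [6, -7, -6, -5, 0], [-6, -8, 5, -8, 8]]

rank(A) = 4

Row reduction:
R2 <- R2 - (3/2)*R1:  [    0   -18   3/2     3  -9/2 ]
R3 <- R3 - (-3)*R1:  [  0  11  -3   7  -3 ]
R4 <- R4 - (3)*R1:  [   0  -26    2  -20   11 ]
R3 <- R3 - (-11/18)*R2:  [      0       0  -25/12    53/6   -23/4 ]
R4 <- R4 - (13/9)*R2:  [     0      0   -1/6  -73/3   35/2 ]
R4 <- R4 - (2/25)*R3:  [       0        0        0  -626/25   449/25 ]
Row echelon form:
[ -2    6       1        4      -1 ]
[  0  -18     3/2        3    -9/2 ]
[  0    0  -25/12     53/6   -23/4 ]
[  0    0       0  -626/25  449/25 ]
Nonzero rows / pivot columns: 4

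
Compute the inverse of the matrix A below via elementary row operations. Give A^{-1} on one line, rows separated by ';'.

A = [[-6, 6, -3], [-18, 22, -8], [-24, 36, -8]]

Gauss-Jordan on [A | I]:
R1 <- (1/-6)*R1:  [    1    -1   1/2  |  -1/6     0     0 ]
R2 <- R2 - (-18)*R1:  [  0   4   1  |  -3   1   0 ]
R3 <- R3 - (-24)*R1:  [  0  12   4  |  -4   0   1 ]
R2 <- (1/4)*R2:  [    0     1   1/4  |  -3/4   1/4     0 ]
R1 <- R1 - (-1)*R2:  [      1       0     3/4  |  -11/12     1/4       0 ]
R3 <- R3 - (12)*R2:  [  0   0   1  |   5  -3   1 ]
R1 <- R1 - (3/4)*R3:  [     1      0      0  |  -14/3    5/2   -3/4 ]
R2 <- R2 - (1/4)*R3:  [    0     1     0  |    -2     1  -1/4 ]
Right block of [I | A^{-1}] is the inverse:
[ -14/3  5/2  -3/4 ]
[    -2    1  -1/4 ]
[     5   -3     1 ]

inverse = [-14/3 5/2 -3/4; -2 1 -1/4; 5 -3 1]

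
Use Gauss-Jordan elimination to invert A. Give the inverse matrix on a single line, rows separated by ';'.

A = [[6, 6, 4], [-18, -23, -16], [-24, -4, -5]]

inverse = [17/50 7/75 -2/75; 49/25 11/25 4/25; -16/5 -4/5 -1/5]

Gauss-Jordan on [A | I]:
R1 <- (1/6)*R1:  [   1    1  2/3  |  1/6    0    0 ]
R2 <- R2 - (-18)*R1:  [  0  -5  -4  |   3   1   0 ]
R3 <- R3 - (-24)*R1:  [  0  20  11  |   4   0   1 ]
R2 <- (1/-5)*R2:  [    0     1   4/5  |  -3/5  -1/5     0 ]
R1 <- R1 - (1)*R2:  [     1      0  -2/15  |  23/30    1/5      0 ]
R3 <- R3 - (20)*R2:  [  0   0  -5  |  16   4   1 ]
R3 <- (1/-5)*R3:  [     0      0      1  |  -16/5   -4/5   -1/5 ]
R1 <- R1 - (-2/15)*R3:  [     1      0      0  |  17/50   7/75  -2/75 ]
R2 <- R2 - (4/5)*R3:  [     0      1      0  |  49/25  11/25   4/25 ]
Right block of [I | A^{-1}] is the inverse:
[ 17/50   7/75  -2/75 ]
[ 49/25  11/25   4/25 ]
[ -16/5   -4/5   -1/5 ]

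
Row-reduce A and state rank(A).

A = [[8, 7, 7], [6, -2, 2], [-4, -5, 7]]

Row reduction:
R2 <- R2 - (3/4)*R1:  [     0  -29/4  -13/4 ]
R3 <- R3 - (-1/2)*R1:  [    0  -3/2  21/2 ]
R3 <- R3 - (6/29)*R2:  [      0       0  324/29 ]
Row echelon form:
[ 8      7       7 ]
[ 0  -29/4   -13/4 ]
[ 0      0  324/29 ]
Nonzero rows / pivot columns: 3

rank(A) = 3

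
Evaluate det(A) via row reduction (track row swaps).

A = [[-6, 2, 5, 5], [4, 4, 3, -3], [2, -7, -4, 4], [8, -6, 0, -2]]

Forward elimination:
R2 <- R2 - (-2/3)*R1:  [    0  16/3  19/3   1/3 ]
R3 <- R3 - (-1/3)*R1:  [     0  -19/3   -7/3   17/3 ]
R4 <- R4 - (-4/3)*R1:  [     0  -10/3   20/3   14/3 ]
R3 <- R3 - (-19/16)*R2:  [     0      0  83/16  97/16 ]
R4 <- R4 - (-5/8)*R2:  [    0     0  85/8  39/8 ]
R4 <- R4 - (170/83)*R3:  [       0        0        0  -626/83 ]
Upper-triangular form:
[ -6     2      5        5 ]
[  0  16/3   19/3      1/3 ]
[  0     0  83/16    97/16 ]
[  0     0      0  -626/83 ]
det(A) = (-1)^0 * (-6) * (16/3) * (83/16) * (-626/83) = 1252  (0 row swaps -> sign +1)

det(A) = 1252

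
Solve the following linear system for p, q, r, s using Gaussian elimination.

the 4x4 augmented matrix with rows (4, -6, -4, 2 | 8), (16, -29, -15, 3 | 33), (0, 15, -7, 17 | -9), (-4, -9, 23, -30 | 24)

(5, 1, 1, -1)

Forward elimination on [A|b]:
R2 <- R2 - (4)*R1:  [  0  -5   1  -5   1 ]
R4 <- R4 - (-1)*R1:  [   0  -15   19  -28   32 ]
R3 <- R3 - (-3)*R2:  [  0   0  -4   2  -6 ]
R4 <- R4 - (3)*R2:  [   0    0   16  -13   29 ]
R4 <- R4 - (-4)*R3:  [  0   0   0  -5   5 ]
Row echelon form:
[ 4  -6  -4   2  |   8 ]
[ 0  -5   1  -5  |   1 ]
[ 0   0  -4   2  |  -6 ]
[ 0   0   0  -5  |   5 ]
Back-substitution:
s = (5) / -5 = -1
r = (-6 - (2)*(-1)) / -4 = 1
q = (1 - (1)*(1) - (-5)*(-1)) / -5 = 1
p = (8 - (-6)*(1) - (-4)*(1) - (2)*(-1)) / 4 = 5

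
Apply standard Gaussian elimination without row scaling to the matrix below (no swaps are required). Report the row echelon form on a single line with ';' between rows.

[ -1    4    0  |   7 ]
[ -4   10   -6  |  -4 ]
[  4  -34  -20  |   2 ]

Forward elimination:
R2 <- R2 - (4)*R1:  [   0   -6   -6  -32 ]
R3 <- R3 - (-4)*R1:  [   0  -18  -20   30 ]
R3 <- R3 - (3)*R2:  [   0    0   -2  126 ]
Row echelon form:
[ -1   4   0  |    7 ]
[  0  -6  -6  |  -32 ]
[  0   0  -2  |  126 ]

REF = [-1 4 0 7; 0 -6 -6 -32; 0 0 -2 126]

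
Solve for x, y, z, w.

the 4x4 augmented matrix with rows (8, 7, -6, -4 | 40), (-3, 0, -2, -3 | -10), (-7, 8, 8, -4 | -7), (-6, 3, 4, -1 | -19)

(5, 0, 2, -3)

Forward elimination on [A|b]:
R2 <- R2 - (-3/8)*R1:  [     0   21/8  -17/4   -9/2      5 ]
R3 <- R3 - (-7/8)*R1:  [     0  113/8   11/4  -15/2     28 ]
R4 <- R4 - (-3/4)*R1:  [    0  33/4  -1/2    -4    11 ]
R3 <- R3 - (113/21)*R2:  [      0       0  538/21   117/7   23/21 ]
R4 <- R4 - (22/7)*R2:  [     0      0   90/7   71/7  -33/7 ]
R4 <- R4 - (135/269)*R3:  [         0          0          0    472/269  -1416/269 ]
Row echelon form:
[ 8     7      -6       -4  |         40 ]
[ 0  21/8   -17/4     -9/2  |          5 ]
[ 0     0  538/21    117/7  |      23/21 ]
[ 0     0       0  472/269  |  -1416/269 ]
Back-substitution:
w = (-1416/269) / (472/269) = -3
z = (23/21 - (117/7)*(-3)) / (538/21) = 2
y = (5 - (-17/4)*(2) - (-9/2)*(-3)) / (21/8) = 0
x = (40 - (7)*(0) - (-6)*(2) - (-4)*(-3)) / 8 = 5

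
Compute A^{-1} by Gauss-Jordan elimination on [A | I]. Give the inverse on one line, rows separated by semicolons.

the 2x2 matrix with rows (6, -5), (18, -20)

inverse = [2/3 -1/6; 3/5 -1/5]

Gauss-Jordan on [A | I]:
R1 <- (1/6)*R1:  [    1  -5/6  |   1/6     0 ]
R2 <- R2 - (18)*R1:  [  0  -5  |  -3   1 ]
R2 <- (1/-5)*R2:  [    0     1  |   3/5  -1/5 ]
R1 <- R1 - (-5/6)*R2:  [    1     0  |   2/3  -1/6 ]
Right block of [I | A^{-1}] is the inverse:
[ 2/3  -1/6 ]
[ 3/5  -1/5 ]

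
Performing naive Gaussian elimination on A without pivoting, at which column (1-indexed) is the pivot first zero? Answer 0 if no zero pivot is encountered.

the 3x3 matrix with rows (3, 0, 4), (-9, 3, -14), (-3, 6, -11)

first zero-pivot column = 0

Naive forward elimination:
R2 <- R2 - (-3)*R1:  [  0   3  -2 ]
R3 <- R3 - (-1)*R1:  [  0   6  -7 ]
R3 <- R3 - (2)*R2:  [  0   0  -3 ]
All pivots nonzero; naive elimination completes without hitting a zero pivot.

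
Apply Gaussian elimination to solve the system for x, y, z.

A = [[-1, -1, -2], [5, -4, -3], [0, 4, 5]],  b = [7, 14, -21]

Forward elimination on [A|b]:
R2 <- R2 - (-5)*R1:  [   0   -9  -13   49 ]
R3 <- R3 - (-4/9)*R2:  [    0     0  -7/9   7/9 ]
Row echelon form:
[ -1  -1    -2  |    7 ]
[  0  -9   -13  |   49 ]
[  0   0  -7/9  |  7/9 ]
Back-substitution:
z = (7/9) / (-7/9) = -1
y = (49 - (-13)*(-1)) / -9 = -4
x = (7 - (-1)*(-4) - (-2)*(-1)) / -1 = -1

(-1, -4, -1)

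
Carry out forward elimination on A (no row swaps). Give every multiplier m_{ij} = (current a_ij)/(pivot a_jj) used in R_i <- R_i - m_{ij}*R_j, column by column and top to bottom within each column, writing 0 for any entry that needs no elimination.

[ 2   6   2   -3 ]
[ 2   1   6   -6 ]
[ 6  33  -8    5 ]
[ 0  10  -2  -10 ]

multipliers: 1, 3, 0, -3, -2, -3

Forward elimination:
R2 <- R2 - (1)*R1:  [  0  -5   4  -3 ]
R3 <- R3 - (3)*R1:  [   0   15  -14   14 ]
R4: entry in column 1 is already 0 -> m_{41} = 0 (no row operation needed)
R3 <- R3 - (-3)*R2:  [  0   0  -2   5 ]
R4 <- R4 - (-2)*R2:  [   0    0    6  -16 ]
R4 <- R4 - (-3)*R3:  [  0   0   0  -1 ]
Multipliers (in order of application): m_{21} = 1, m_{31} = 3, m_{41} = 0, m_{32} = -3, m_{42} = -2, m_{43} = -3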